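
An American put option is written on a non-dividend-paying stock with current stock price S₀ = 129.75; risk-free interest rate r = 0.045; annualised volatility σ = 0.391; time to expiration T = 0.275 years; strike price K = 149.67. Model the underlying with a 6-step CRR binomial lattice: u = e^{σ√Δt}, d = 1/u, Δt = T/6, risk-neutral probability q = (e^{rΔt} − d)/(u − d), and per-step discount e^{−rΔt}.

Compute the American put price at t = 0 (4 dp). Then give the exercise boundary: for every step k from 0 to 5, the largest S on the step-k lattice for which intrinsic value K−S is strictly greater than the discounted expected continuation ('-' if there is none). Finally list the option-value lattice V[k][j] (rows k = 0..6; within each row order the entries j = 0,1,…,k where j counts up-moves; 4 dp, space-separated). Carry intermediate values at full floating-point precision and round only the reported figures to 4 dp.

price = 22.9611
boundary = - - 109.7487 119.3310 109.7487 119.3310
tree:
22.9611
30.9031 14.8377
39.9213 21.6992 7.7984
48.7341 30.3390 12.8484 2.6045
56.8393 39.9213 20.3565 5.1315 0.0000
64.2937 48.7341 30.3390 10.1104 0.0000 0.0000
71.1494 56.8393 39.9213 19.9200 0.0000 0.0000 0.0000

params: Δt=0.04583 u=1.08731 d=0.91970 q=0.49140 e^(-rΔt)=0.99794
t_6 payoffs: 71.1494 56.8393 39.9213 19.9200 0.0000 0.0000 0.0000
t_5: node(5,0) S=85.3763 payoff=64.2937 vs cont=63.9853 → 64.2937 [stop]  node(5,1) S=100.9359 payoff=48.7341 vs cont=48.4258 → 48.7341 [stop]  node(5,2) S=119.3310 payoff=30.3390 vs cont=30.0306 → 30.3390 [stop]  node(5,3) S=141.0787 payoff=8.5913 vs cont=10.1104 → 10.1104 [wait]  node(5,4) S=166.7897 payoff=0.0000 vs cont=0.0000 → 0.0000 [wait]  node(5,5) S=197.1865 payoff=0.0000 vs cont=0.0000 → 0.0000 [wait]  ⇒ S*(5)=119.3310
t_4: node(4,0) S=92.8307 payoff=56.8393 vs cont=56.5309 → 56.8393 [stop]  node(4,1) S=109.7487 payoff=39.9213 vs cont=39.6129 → 39.9213 [stop]  node(4,2) S=129.7500 payoff=19.9200 vs cont=20.3565 → 20.3565 [wait]  node(4,3) S=153.3964 payoff=0.0000 vs cont=5.1315 → 5.1315 [wait]  node(4,4) S=181.3524 payoff=0.0000 vs cont=0.0000 → 0.0000 [wait]  ⇒ S*(4)=109.7487
t_3: node(3,0) S=100.9359 payoff=48.7341 vs cont=48.4258 → 48.7341 [stop]  node(3,1) S=119.3310 payoff=30.3390 vs cont=30.2447 → 30.3390 [stop]  node(3,2) S=141.0787 payoff=8.5913 vs cont=12.8484 → 12.8484 [wait]  node(3,3) S=166.7897 payoff=0.0000 vs cont=2.6045 → 2.6045 [wait]  ⇒ S*(3)=119.3310
t_2: node(2,0) S=109.7487 payoff=39.9213 vs cont=39.6129 → 39.9213 [stop]  node(2,1) S=129.7500 payoff=19.9200 vs cont=21.6992 → 21.6992 [wait]  node(2,2) S=153.3964 payoff=0.0000 vs cont=7.7984 → 7.7984 [wait]  ⇒ S*(2)=109.7487
t_1: node(1,0) S=119.3310 payoff=30.3390 vs cont=30.9031 → 30.9031 [wait]  node(1,1) S=141.0787 payoff=8.5913 vs cont=14.8377 → 14.8377 [wait]  ⇒ S*(1)=-
t_0: node(0,0) S=129.7500 payoff=19.9200 vs cont=22.9611 → 22.9611 [wait]  ⇒ S*(0)=-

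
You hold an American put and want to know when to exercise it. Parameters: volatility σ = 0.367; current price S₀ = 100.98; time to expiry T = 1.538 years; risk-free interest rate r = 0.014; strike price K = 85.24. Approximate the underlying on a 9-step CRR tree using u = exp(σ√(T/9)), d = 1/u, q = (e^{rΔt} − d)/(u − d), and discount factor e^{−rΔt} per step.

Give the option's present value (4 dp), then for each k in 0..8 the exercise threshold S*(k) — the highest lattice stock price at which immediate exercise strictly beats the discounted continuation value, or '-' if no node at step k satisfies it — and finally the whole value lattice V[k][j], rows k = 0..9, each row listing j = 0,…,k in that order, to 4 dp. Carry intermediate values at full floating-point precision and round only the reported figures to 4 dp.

price = 9.0543
boundary = - - - - - 47.2928 55.0406 47.2928 55.0406
tree:
9.0543
12.8420 4.8293
17.7311 7.3943 1.9616
23.7283 11.0588 3.2997 0.4628
30.6274 16.0698 5.4647 0.8752 0.0000
37.9472 22.5294 8.8677 1.6554 0.0000 0.0000
44.6044 30.1994 13.9953 3.1309 0.0000 0.0000 0.0000
50.3245 37.9472 21.2186 5.9215 0.0000 0.0000 0.0000 0.0000
55.2394 44.6044 30.1994 11.1996 0.0000 0.0000 0.0000 0.0000 0.0000
59.4624 50.3245 37.9472 21.1824 0.0000 0.0000 0.0000 0.0000 0.0000 0.0000

Δt=0.17089, u=1.16383, d=0.85923, q=0.47001, disc=e^(-rΔt)=0.99761
k=9 terminal: V=max(K-S,0) → 59.4624 50.3245 37.9472 21.1824 0.0000 0.0000 0.0000 0.0000 0.0000 0.0000
k=8: j=0 S=30.0006 intr=55.2394 cont=55.0357 V=55.2394[EX]; j=1 S=40.6356 intr=44.6044 cont=44.4007 V=44.6044[EX]; j=2 S=55.0406 intr=30.1994 cont=29.9958 V=30.1994[EX]; j=3 S=74.5520 intr=10.6880 cont=11.1996 V=11.1996[hold]; j=4 S=100.9800 intr=0.0000 cont=0.0000 V=0.0000[hold]; j=5 S=136.7766 intr=0.0000 cont=0.0000 V=0.0000[hold]; j=6 S=185.2627 intr=0.0000 cont=0.0000 V=0.0000[hold]; j=7 S=250.9367 intr=0.0000 cont=0.0000 V=0.0000[hold]; j=8 S=339.8917 intr=0.0000 cont=0.0000 V=0.0000[hold]  S*(8)=55.0406
k=7: j=0 S=34.9155 intr=50.3245 cont=50.1208 V=50.3245[EX]; j=1 S=47.2928 intr=37.9472 cont=37.7436 V=37.9472[EX]; j=2 S=64.0576 intr=21.1824 cont=21.2186 V=21.2186[hold]; j=3 S=86.7655 intr=0.0000 cont=5.9215 V=5.9215[hold]; j=4 S=117.5232 intr=0.0000 cont=0.0000 V=0.0000[hold]; j=5 S=159.1841 intr=0.0000 cont=0.0000 V=0.0000[hold]; j=6 S=215.6136 intr=0.0000 cont=0.0000 V=0.0000[hold]; j=7 S=292.0468 intr=0.0000 cont=0.0000 V=0.0000[hold]  S*(7)=47.2928
k=6: j=0 S=40.6356 intr=44.6044 cont=44.4007 V=44.6044[EX]; j=1 S=55.0406 intr=30.1994 cont=30.0127 V=30.1994[EX]; j=2 S=74.5520 intr=10.6880 cont=13.9953 V=13.9953[hold]; j=3 S=100.9800 intr=0.0000 cont=3.1309 V=3.1309[hold]; j=4 S=136.7766 intr=0.0000 cont=0.0000 V=0.0000[hold]; j=5 S=185.2627 intr=0.0000 cont=0.0000 V=0.0000[hold]; j=6 S=250.9367 intr=0.0000 cont=0.0000 V=0.0000[hold]  S*(6)=55.0406
k=5: j=0 S=47.2928 intr=37.9472 cont=37.7436 V=37.9472[EX]; j=1 S=64.0576 intr=21.1824 cont=22.5294 V=22.5294[hold]; j=2 S=86.7655 intr=0.0000 cont=8.8677 V=8.8677[hold]; j=3 S=117.5232 intr=0.0000 cont=1.6554 V=1.6554[hold]; j=4 S=159.1841 intr=0.0000 cont=0.0000 V=0.0000[hold]; j=5 S=215.6136 intr=0.0000 cont=0.0000 V=0.0000[hold]  S*(5)=47.2928
k=4: j=0 S=55.0406 intr=30.1994 cont=30.6274 V=30.6274[hold]; j=1 S=74.5520 intr=10.6880 cont=16.0698 V=16.0698[hold]; j=2 S=100.9800 intr=0.0000 cont=5.4647 V=5.4647[hold]; j=3 S=136.7766 intr=0.0000 cont=0.8752 V=0.8752[hold]; j=4 S=185.2627 intr=0.0000 cont=0.0000 V=0.0000[hold]  S*(4)=-
k=3: j=0 S=64.0576 intr=21.1824 cont=23.7283 V=23.7283[hold]; j=1 S=86.7655 intr=0.0000 cont=11.0588 V=11.0588[hold]; j=2 S=117.5232 intr=0.0000 cont=3.2997 V=3.2997[hold]; j=3 S=159.1841 intr=0.0000 cont=0.4628 V=0.4628[hold]  S*(3)=-
k=2: j=0 S=74.5520 intr=10.6880 cont=17.7311 V=17.7311[hold]; j=1 S=100.9800 intr=0.0000 cont=7.3943 V=7.3943[hold]; j=2 S=136.7766 intr=0.0000 cont=1.9616 V=1.9616[hold]  S*(2)=-
k=1: j=0 S=86.7655 intr=0.0000 cont=12.8420 V=12.8420[hold]; j=1 S=117.5232 intr=0.0000 cont=4.8293 V=4.8293[hold]  S*(1)=-
k=0: j=0 S=100.9800 intr=0.0000 cont=9.0543 V=9.0543[hold]  S*(0)=-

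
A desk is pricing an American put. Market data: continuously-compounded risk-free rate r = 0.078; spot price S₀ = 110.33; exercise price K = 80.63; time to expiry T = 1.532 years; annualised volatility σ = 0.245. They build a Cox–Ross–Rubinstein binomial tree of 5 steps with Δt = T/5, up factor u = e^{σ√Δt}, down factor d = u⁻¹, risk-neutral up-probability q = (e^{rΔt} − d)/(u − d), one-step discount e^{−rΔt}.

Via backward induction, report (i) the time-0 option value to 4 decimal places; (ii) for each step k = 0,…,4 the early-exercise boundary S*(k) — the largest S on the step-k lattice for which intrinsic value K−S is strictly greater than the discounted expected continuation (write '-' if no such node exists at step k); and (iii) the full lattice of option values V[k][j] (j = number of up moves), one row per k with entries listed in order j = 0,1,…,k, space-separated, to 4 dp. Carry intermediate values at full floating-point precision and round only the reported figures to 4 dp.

price = 1.1419
boundary = - - - - 64.1364
tree:
1.1419
2.3094 0.2557
4.5815 0.5886 0.0000
8.8556 1.3548 0.0000 0.0000
16.4936 3.1185 0.0000 0.0000 0.0000
24.6275 7.1783 0.0000 0.0000 0.0000 0.0000

Δt=0.30640  u=1.14524  d=0.87318  q=0.55505  discount=0.97638
step 5 (expiry): payoffs max(K−S,0) = 24.6275 7.1783 0.0000 0.0000 0.0000 0.0000
step 4: (k=4,j=0): S=64.1364, (K−S)⁺=16.4936, hold=14.5894 ⇒ V=16.4936 exercise | (k=4,j=1): S=84.1200, (K−S)⁺=0.0000, hold=3.1185 ⇒ V=3.1185 continue | (k=4,j=2): S=110.3300, (K−S)⁺=0.0000, hold=0.0000 ⇒ V=0.0000 continue | (k=4,j=3): S=144.7065, (K−S)⁺=0.0000, hold=0.0000 ⇒ V=0.0000 continue | (k=4,j=4): S=189.7940, (K−S)⁺=0.0000, hold=0.0000 ⇒ V=0.0000 continue  boundary S*=64.1364
step 3: (k=3,j=0): S=73.4517, (K−S)⁺=7.1783, hold=8.8556 ⇒ V=8.8556 continue | (k=3,j=1): S=96.3377, (K−S)⁺=0.0000, hold=1.3548 ⇒ V=1.3548 continue | (k=3,j=2): S=126.3545, (K−S)⁺=0.0000, hold=0.0000 ⇒ V=0.0000 continue | (k=3,j=3): S=165.7239, (K−S)⁺=0.0000, hold=0.0000 ⇒ V=0.0000 continue  boundary S*=-
step 2: (k=2,j=0): S=84.1200, (K−S)⁺=0.0000, hold=4.5815 ⇒ V=4.5815 continue | (k=2,j=1): S=110.3300, (K−S)⁺=0.0000, hold=0.5886 ⇒ V=0.5886 continue | (k=2,j=2): S=144.7065, (K−S)⁺=0.0000, hold=0.0000 ⇒ V=0.0000 continue  boundary S*=-
step 1: (k=1,j=0): S=96.3377, (K−S)⁺=0.0000, hold=2.3094 ⇒ V=2.3094 continue | (k=1,j=1): S=126.3545, (K−S)⁺=0.0000, hold=0.2557 ⇒ V=0.2557 continue  boundary S*=-
step 0: (k=0,j=0): S=110.3300, (K−S)⁺=0.0000, hold=1.1419 ⇒ V=1.1419 continue  boundary S*=-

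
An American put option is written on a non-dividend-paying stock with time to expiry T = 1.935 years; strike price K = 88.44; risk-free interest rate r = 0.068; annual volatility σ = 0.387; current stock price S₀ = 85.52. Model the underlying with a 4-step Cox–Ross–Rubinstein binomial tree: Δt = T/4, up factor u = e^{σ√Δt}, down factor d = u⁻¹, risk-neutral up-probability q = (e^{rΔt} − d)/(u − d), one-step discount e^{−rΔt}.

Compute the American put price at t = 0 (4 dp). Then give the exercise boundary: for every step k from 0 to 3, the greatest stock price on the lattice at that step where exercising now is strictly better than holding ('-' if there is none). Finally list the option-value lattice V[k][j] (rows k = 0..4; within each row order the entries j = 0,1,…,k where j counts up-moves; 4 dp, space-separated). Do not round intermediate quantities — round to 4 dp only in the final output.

Δt=0.48375  u=1.30887  d=0.76402  q=0.49449  discount=0.96764
step 4 (expiry): payoffs max(K−S,0) = 59.3008 38.5203 2.9200 0.0000 0.0000
step 3: (k=3,j=0): S=38.1395, (K−S)⁺=50.3005, hold=47.4386 ⇒ V=50.3005 exercise | (k=3,j=1): S=65.3386, (K−S)⁺=23.1014, hold=20.2395 ⇒ V=23.1014 exercise | (k=3,j=2): S=111.9349, (K−S)⁺=0.0000, hold=1.4283 ⇒ V=1.4283 continue | (k=3,j=3): S=191.7612, (K−S)⁺=0.0000, hold=0.0000 ⇒ V=0.0000 continue  boundary S*=65.3386
step 2: (k=2,j=0): S=49.9197, (K−S)⁺=38.5203, hold=35.6583 ⇒ V=38.5203 exercise | (k=2,j=1): S=85.5200, (K−S)⁺=2.9200, hold=11.9835 ⇒ V=11.9835 continue | (k=2,j=2): S=146.5086, (K−S)⁺=0.0000, hold=0.6987 ⇒ V=0.6987 continue  boundary S*=49.9197
step 1: (k=1,j=0): S=65.3386, (K−S)⁺=23.1014, hold=24.5762 ⇒ V=24.5762 continue | (k=1,j=1): S=111.9349, (K−S)⁺=0.0000, hold=6.1961 ⇒ V=6.1961 continue  boundary S*=-
step 0: (k=0,j=0): S=85.5200, (K−S)⁺=2.9200, hold=14.9863 ⇒ V=14.9863 continue  boundary S*=-

price = 14.9863
boundary = - - 49.9197 65.3386
tree:
14.9863
24.5762 6.1961
38.5203 11.9835 0.6987
50.3005 23.1014 1.4283 0.0000
59.3008 38.5203 2.9200 0.0000 0.0000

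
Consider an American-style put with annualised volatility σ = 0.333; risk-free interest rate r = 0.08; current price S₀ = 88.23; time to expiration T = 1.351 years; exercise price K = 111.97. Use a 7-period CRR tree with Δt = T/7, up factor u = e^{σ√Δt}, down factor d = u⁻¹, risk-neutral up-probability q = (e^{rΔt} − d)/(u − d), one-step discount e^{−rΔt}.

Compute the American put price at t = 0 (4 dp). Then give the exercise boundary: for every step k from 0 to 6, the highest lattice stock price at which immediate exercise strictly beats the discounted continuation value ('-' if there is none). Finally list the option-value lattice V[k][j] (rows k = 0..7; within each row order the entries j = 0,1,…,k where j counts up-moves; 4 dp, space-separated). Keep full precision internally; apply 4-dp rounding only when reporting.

price = 25.4611
boundary = - 76.2223 65.8488 76.2223 65.8488 76.2223 88.2300
tree:
25.4611
35.7477 16.5981
46.1212 24.8048 9.4152
55.0829 35.7477 15.3077 4.1825
62.8250 46.1212 23.9799 7.6503 1.0620
69.5134 55.0829 35.7477 13.6856 2.2307 0.0000
75.2915 62.8250 46.1212 23.7400 4.6852 0.0000 0.0000
80.2833 69.5134 55.0829 35.7477 9.8407 0.0000 0.0000 0.0000

Δt=0.19300, u=1.15754, d=0.86390, q=0.51648, disc=e^(-rΔt)=0.98468
k=7 terminal: V=max(K-S,0) → 80.2833 69.5134 55.0829 35.7477 9.8407 0.0000 0.0000 0.0000
k=6: j=0 S=36.6785 intr=75.2915 cont=73.5760 V=75.2915[EX]; j=1 S=49.1450 intr=62.8250 cont=61.1094 V=62.8250[EX]; j=2 S=65.8488 intr=46.1212 cont=44.4056 V=46.1212[EX]; j=3 S=88.2300 intr=23.7400 cont=22.0245 V=23.7400[EX]; j=4 S=118.2183 intr=0.0000 cont=4.6852 V=4.6852[hold]; j=5 S=158.3992 intr=0.0000 cont=0.0000 V=0.0000[hold]; j=6 S=212.2370 intr=0.0000 cont=0.0000 V=0.0000[hold]  S*(6)=88.2300
k=5: j=0 S=42.4566 intr=69.5134 cont=67.7978 V=69.5134[EX]; j=1 S=56.8871 intr=55.0829 cont=53.3674 V=55.0829[EX]; j=2 S=76.2223 intr=35.7477 cont=34.0321 V=35.7477[EX]; j=3 S=102.1293 intr=9.8407 cont=13.6856 V=13.6856[hold]; j=4 S=136.8418 intr=0.0000 cont=2.2307 V=2.2307[hold]; j=5 S=183.3526 intr=0.0000 cont=0.0000 V=0.0000[hold]  S*(5)=76.2223
k=4: j=0 S=49.1450 intr=62.8250 cont=61.1094 V=62.8250[EX]; j=1 S=65.8488 intr=46.1212 cont=44.4056 V=46.1212[EX]; j=2 S=88.2300 intr=23.7400 cont=23.9799 V=23.9799[hold]; j=3 S=118.2183 intr=0.0000 cont=7.6503 V=7.6503[hold]; j=4 S=158.3992 intr=0.0000 cont=1.0620 V=1.0620[hold]  S*(4)=65.8488
k=3: j=0 S=56.8871 intr=55.0829 cont=53.3674 V=55.0829[EX]; j=1 S=76.2223 intr=35.7477 cont=34.1541 V=35.7477[EX]; j=2 S=102.1293 intr=9.8407 cont=15.3077 V=15.3077[hold]; j=3 S=136.8418 intr=0.0000 cont=4.1825 V=4.1825[hold]  S*(3)=76.2223
k=2: j=0 S=65.8488 intr=46.1212 cont=44.4056 V=46.1212[EX]; j=1 S=88.2300 intr=23.7400 cont=24.8048 V=24.8048[hold]; j=2 S=118.2183 intr=0.0000 cont=9.4152 V=9.4152[hold]  S*(2)=65.8488
k=1: j=0 S=76.2223 intr=35.7477 cont=34.5737 V=35.7477[EX]; j=1 S=102.1293 intr=9.8407 cont=16.5981 V=16.5981[hold]  S*(1)=76.2223
k=0: j=0 S=88.2300 intr=23.7400 cont=25.4611 V=25.4611[hold]  S*(0)=-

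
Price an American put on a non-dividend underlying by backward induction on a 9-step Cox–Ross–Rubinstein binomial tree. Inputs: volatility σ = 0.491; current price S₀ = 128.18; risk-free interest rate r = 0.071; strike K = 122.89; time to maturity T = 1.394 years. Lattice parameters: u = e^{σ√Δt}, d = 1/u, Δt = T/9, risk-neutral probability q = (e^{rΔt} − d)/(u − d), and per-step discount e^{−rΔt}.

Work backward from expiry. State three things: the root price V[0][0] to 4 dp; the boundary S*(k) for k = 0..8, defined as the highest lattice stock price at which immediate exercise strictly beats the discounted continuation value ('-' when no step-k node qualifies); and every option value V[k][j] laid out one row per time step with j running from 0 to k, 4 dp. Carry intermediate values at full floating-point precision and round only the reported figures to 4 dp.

price = 21.5591
boundary = - - - 71.7884 59.1742 71.7884 59.1742 71.7884 87.0916
tree:
21.5591
29.5891 13.3659
39.4936 19.5522 6.9792
51.1016 27.8414 11.0323 2.7539
63.7158 38.4157 17.0395 4.7858 0.6185
74.1136 51.1016 25.5723 8.1982 1.2032 0.0000
82.6843 63.7158 37.0085 13.7854 2.3407 0.0000 0.0000
89.7490 74.1136 51.1016 22.6098 4.5536 0.0000 0.0000 0.0000
95.5723 82.6843 63.7158 35.7984 8.8585 0.0000 0.0000 0.0000 0.0000
100.3724 89.7490 74.1136 51.1016 17.2330 0.0000 0.0000 0.0000 0.0000 0.0000

params: Δt=0.15489 u=1.21317 d=0.82429 q=0.48028 e^(-rΔt)=0.98906
t_9 payoffs: 100.3724 89.7490 74.1136 51.1016 17.2330 0.0000 0.0000 0.0000 0.0000 0.0000
t_8: node(8,0) S=27.3177 payoff=95.5723 vs cont=94.2283 → 95.5723 [stop]  node(8,1) S=40.2057 payoff=82.6843 vs cont=81.3402 → 82.6843 [stop]  node(8,2) S=59.1742 payoff=63.7158 vs cont=62.3718 → 63.7158 [stop]  node(8,3) S=87.0916 payoff=35.7984 vs cont=34.4544 → 35.7984 [stop]  node(8,4) S=128.1800 payoff=0.0000 vs cont=8.8585 → 8.8585 [wait]  node(8,5) S=188.6533 payoff=0.0000 vs cont=0.0000 → 0.0000 [wait]  node(8,6) S=277.6568 payoff=0.0000 vs cont=0.0000 → 0.0000 [wait]  node(8,7) S=408.6508 payoff=0.0000 vs cont=0.0000 → 0.0000 [wait]  node(8,8) S=601.4457 payoff=0.0000 vs cont=0.0000 → 0.0000 [wait]  ⇒ S*(8)=87.0916
t_7: node(7,0) S=33.1410 payoff=89.7490 vs cont=88.4049 → 89.7490 [stop]  node(7,1) S=48.7764 payoff=74.1136 vs cont=72.7695 → 74.1136 [stop]  node(7,2) S=71.7884 payoff=51.1016 vs cont=49.7576 → 51.1016 [stop]  node(7,3) S=105.6570 payoff=17.2330 vs cont=22.6098 → 22.6098 [wait]  node(7,4) S=155.5043 payoff=0.0000 vs cont=4.5536 → 4.5536 [wait]  node(7,5) S=228.8687 payoff=0.0000 vs cont=0.0000 → 0.0000 [wait]  node(7,6) S=336.8452 payoff=0.0000 vs cont=0.0000 → 0.0000 [wait]  node(7,7) S=495.7633 payoff=0.0000 vs cont=0.0000 → 0.0000 [wait]  ⇒ S*(7)=71.7884
t_6: node(6,0) S=40.2057 payoff=82.6843 vs cont=81.3402 → 82.6843 [stop]  node(6,1) S=59.1742 payoff=63.7158 vs cont=62.3718 → 63.7158 [stop]  node(6,2) S=87.0916 payoff=35.7984 vs cont=37.0085 → 37.0085 [wait]  node(6,3) S=128.1800 payoff=0.0000 vs cont=13.7854 → 13.7854 [wait]  node(6,4) S=188.6533 payoff=0.0000 vs cont=2.3407 → 2.3407 [wait]  node(6,5) S=277.6568 payoff=0.0000 vs cont=0.0000 → 0.0000 [wait]  node(6,6) S=408.6508 payoff=0.0000 vs cont=0.0000 → 0.0000 [wait]  ⇒ S*(6)=59.1742
t_5: node(5,0) S=48.7764 payoff=74.1136 vs cont=72.7695 → 74.1136 [stop]  node(5,1) S=71.7884 payoff=51.1016 vs cont=50.3324 → 51.1016 [stop]  node(5,2) S=105.6570 payoff=17.2330 vs cont=25.5723 → 25.5723 [wait]  node(5,3) S=155.5043 payoff=0.0000 vs cont=8.1982 → 8.1982 [wait]  node(5,4) S=228.8687 payoff=0.0000 vs cont=1.2032 → 1.2032 [wait]  node(5,5) S=336.8452 payoff=0.0000 vs cont=0.0000 → 0.0000 [wait]  ⇒ S*(5)=71.7884
t_4: node(4,0) S=59.1742 payoff=63.7158 vs cont=62.3718 → 63.7158 [stop]  node(4,1) S=87.0916 payoff=35.7984 vs cont=38.4157 → 38.4157 [wait]  node(4,2) S=128.1800 payoff=0.0000 vs cont=17.0395 → 17.0395 [wait]  node(4,3) S=188.6533 payoff=0.0000 vs cont=4.7858 → 4.7858 [wait]  node(4,4) S=277.6568 payoff=0.0000 vs cont=0.6185 → 0.6185 [wait]  ⇒ S*(4)=59.1742
t_3: node(3,0) S=71.7884 payoff=51.1016 vs cont=51.0009 → 51.1016 [stop]  node(3,1) S=105.6570 payoff=17.2330 vs cont=27.8414 → 27.8414 [wait]  node(3,2) S=155.5043 payoff=0.0000 vs cont=11.0323 → 11.0323 [wait]  node(3,3) S=228.8687 payoff=0.0000 vs cont=2.7539 → 2.7539 [wait]  ⇒ S*(3)=71.7884
t_2: node(2,0) S=87.0916 payoff=35.7984 vs cont=39.4936 → 39.4936 [wait]  node(2,1) S=128.1800 payoff=0.0000 vs cont=19.5522 → 19.5522 [wait]  node(2,2) S=188.6533 payoff=0.0000 vs cont=6.9792 → 6.9792 [wait]  ⇒ S*(2)=-
t_1: node(1,0) S=105.6570 payoff=17.2330 vs cont=29.5891 → 29.5891 [wait]  node(1,1) S=155.5043 payoff=0.0000 vs cont=13.3659 → 13.3659 [wait]  ⇒ S*(1)=-
t_0: node(0,0) S=128.1800 payoff=0.0000 vs cont=21.5591 → 21.5591 [wait]  ⇒ S*(0)=-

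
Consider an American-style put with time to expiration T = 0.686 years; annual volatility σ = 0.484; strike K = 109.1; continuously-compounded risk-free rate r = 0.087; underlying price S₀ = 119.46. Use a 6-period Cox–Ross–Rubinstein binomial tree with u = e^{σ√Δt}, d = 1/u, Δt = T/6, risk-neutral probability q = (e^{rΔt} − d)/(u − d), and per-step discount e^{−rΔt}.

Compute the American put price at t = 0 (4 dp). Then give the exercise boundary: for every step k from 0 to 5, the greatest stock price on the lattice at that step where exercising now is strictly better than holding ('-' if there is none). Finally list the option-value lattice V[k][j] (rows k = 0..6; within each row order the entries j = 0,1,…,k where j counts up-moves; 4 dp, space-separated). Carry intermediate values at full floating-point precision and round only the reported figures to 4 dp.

Δt=0.11433  u=1.17781  d=0.84903  q=0.48958  discount=0.99010
step 6 (expiry): payoffs max(K−S,0) = 64.3520 47.0241 22.9862 0.0000 0.0000 0.0000 0.0000
step 5: (k=5,j=0): S=52.7046, (K−S)⁺=56.3954, hold=55.3156 ⇒ V=56.3954 exercise | (k=5,j=1): S=73.1136, (K−S)⁺=35.9864, hold=34.9066 ⇒ V=35.9864 exercise | (k=5,j=2): S=101.4256, (K−S)⁺=7.6744, hold=11.6164 ⇒ V=11.6164 continue | (k=5,j=3): S=140.7011, (K−S)⁺=0.0000, hold=0.0000 ⇒ V=0.0000 continue | (k=5,j=4): S=195.1853, (K−S)⁺=0.0000, hold=0.0000 ⇒ V=0.0000 continue | (k=5,j=5): S=270.7677, (K−S)⁺=0.0000, hold=0.0000 ⇒ V=0.0000 continue  boundary S*=73.1136
step 4: (k=4,j=0): S=62.0759, (K−S)⁺=47.0241, hold=45.9443 ⇒ V=47.0241 exercise | (k=4,j=1): S=86.1138, (K−S)⁺=22.9862, hold=23.8172 ⇒ V=23.8172 continue | (k=4,j=2): S=119.4600, (K−S)⁺=0.0000, hold=5.8705 ⇒ V=5.8705 continue | (k=4,j=3): S=165.7190, (K−S)⁺=0.0000, hold=0.0000 ⇒ V=0.0000 continue | (k=4,j=4): S=229.8910, (K−S)⁺=0.0000, hold=0.0000 ⇒ V=0.0000 continue  boundary S*=62.0759
step 3: (k=3,j=0): S=73.1136, (K−S)⁺=35.9864, hold=35.3094 ⇒ V=35.9864 exercise | (k=3,j=1): S=101.4256, (K−S)⁺=7.6744, hold=14.8821 ⇒ V=14.8821 continue | (k=3,j=2): S=140.7011, (K−S)⁺=0.0000, hold=2.9668 ⇒ V=2.9668 continue | (k=3,j=3): S=195.1853, (K−S)⁺=0.0000, hold=0.0000 ⇒ V=0.0000 continue  boundary S*=73.1136
step 2: (k=2,j=0): S=86.1138, (K−S)⁺=22.9862, hold=25.4002 ⇒ V=25.4002 continue | (k=2,j=1): S=119.4600, (K−S)⁺=0.0000, hold=8.9590 ⇒ V=8.9590 continue | (k=2,j=2): S=165.7190, (K−S)⁺=0.0000, hold=1.4993 ⇒ V=1.4993 continue  boundary S*=-
step 1: (k=1,j=0): S=101.4256, (K−S)⁺=7.6744, hold=17.1791 ⇒ V=17.1791 continue | (k=1,j=1): S=140.7011, (K−S)⁺=0.0000, hold=5.2543 ⇒ V=5.2543 continue  boundary S*=-
step 0: (k=0,j=0): S=119.4600, (K−S)⁺=0.0000, hold=11.2287 ⇒ V=11.2287 continue  boundary S*=-

price = 11.2287
boundary = - - - 73.1136 62.0759 73.1136
tree:
11.2287
17.1791 5.2543
25.4002 8.9590 1.4993
35.9864 14.8821 2.9668 0.0000
47.0241 23.8172 5.8705 0.0000 0.0000
56.3954 35.9864 11.6164 0.0000 0.0000 0.0000
64.3520 47.0241 22.9862 0.0000 0.0000 0.0000 0.0000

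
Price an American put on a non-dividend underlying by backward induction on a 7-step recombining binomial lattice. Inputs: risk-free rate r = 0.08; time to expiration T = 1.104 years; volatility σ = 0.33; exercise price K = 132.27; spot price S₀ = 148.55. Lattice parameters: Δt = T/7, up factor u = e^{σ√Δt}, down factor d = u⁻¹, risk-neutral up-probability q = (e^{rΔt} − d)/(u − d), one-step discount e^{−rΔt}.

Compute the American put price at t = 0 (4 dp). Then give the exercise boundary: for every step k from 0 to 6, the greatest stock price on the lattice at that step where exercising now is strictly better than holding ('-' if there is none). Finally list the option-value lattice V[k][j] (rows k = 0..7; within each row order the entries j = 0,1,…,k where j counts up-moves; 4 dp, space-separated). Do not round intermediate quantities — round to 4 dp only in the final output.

price = 8.5162
boundary = - - - 100.2594 87.9446 100.2594 114.2986
tree:
8.5162
13.6966 3.8588
21.3508 6.8424 1.1505
32.0106 11.8612 2.2956 0.1029
44.3254 19.9324 4.5701 0.2152 0.0000
55.1276 32.0106 9.0753 0.4499 0.0000 0.0000
64.6030 44.3254 17.9714 0.9406 0.0000 0.0000 0.0000
72.9145 55.1276 32.0106 1.9663 0.0000 0.0000 0.0000 0.0000

Δt=0.15771  u=1.14003  d=0.87717  q=0.51559  discount=0.98746
step 7 (expiry): payoffs max(K−S,0) = 72.9145 55.1276 32.0106 1.9663 0.0000 0.0000 0.0000 0.0000
step 6: (k=6,j=0): S=67.6670, (K−S)⁺=64.6030, hold=62.9446 ⇒ V=64.6030 exercise | (k=6,j=1): S=87.9446, (K−S)⁺=44.3254, hold=42.6671 ⇒ V=44.3254 exercise | (k=6,j=2): S=114.2986, (K−S)⁺=17.9714, hold=16.3130 ⇒ V=17.9714 exercise | (k=6,j=3): S=148.5500, (K−S)⁺=0.0000, hold=0.9406 ⇒ V=0.9406 continue | (k=6,j=4): S=193.0654, (K−S)⁺=0.0000, hold=0.0000 ⇒ V=0.0000 continue | (k=6,j=5): S=250.9206, (K−S)⁺=0.0000, hold=0.0000 ⇒ V=0.0000 continue | (k=6,j=6): S=326.1131, (K−S)⁺=0.0000, hold=0.0000 ⇒ V=0.0000 continue  boundary S*=114.2986
step 5: (k=5,j=0): S=77.1424, (K−S)⁺=55.1276, hold=53.4692 ⇒ V=55.1276 exercise | (k=5,j=1): S=100.2594, (K−S)⁺=32.0106, hold=30.3523 ⇒ V=32.0106 exercise | (k=5,j=2): S=130.3037, (K−S)⁺=1.9663, hold=9.0753 ⇒ V=9.0753 continue | (k=5,j=3): S=169.3513, (K−S)⁺=0.0000, hold=0.4499 ⇒ V=0.4499 continue | (k=5,j=4): S=220.1002, (K−S)⁺=0.0000, hold=0.0000 ⇒ V=0.0000 continue | (k=5,j=5): S=286.0568, (K−S)⁺=0.0000, hold=0.0000 ⇒ V=0.0000 continue  boundary S*=100.2594
step 4: (k=4,j=0): S=87.9446, (K−S)⁺=44.3254, hold=42.6671 ⇒ V=44.3254 exercise | (k=4,j=1): S=114.2986, (K−S)⁺=17.9714, hold=19.9324 ⇒ V=19.9324 continue | (k=4,j=2): S=148.5500, (K−S)⁺=0.0000, hold=4.5701 ⇒ V=4.5701 continue | (k=4,j=3): S=193.0654, (K−S)⁺=0.0000, hold=0.2152 ⇒ V=0.2152 continue | (k=4,j=4): S=250.9206, (K−S)⁺=0.0000, hold=0.0000 ⇒ V=0.0000 continue  boundary S*=87.9446
step 3: (k=3,j=0): S=100.2594, (K−S)⁺=32.0106, hold=31.3506 ⇒ V=32.0106 exercise | (k=3,j=1): S=130.3037, (K−S)⁺=1.9663, hold=11.8612 ⇒ V=11.8612 continue | (k=3,j=2): S=169.3513, (K−S)⁺=0.0000, hold=2.2956 ⇒ V=2.2956 continue | (k=3,j=3): S=220.1002, (K−S)⁺=0.0000, hold=0.1029 ⇒ V=0.1029 continue  boundary S*=100.2594
step 2: (k=2,j=0): S=114.2986, (K−S)⁺=17.9714, hold=21.3508 ⇒ V=21.3508 continue | (k=2,j=1): S=148.5500, (K−S)⁺=0.0000, hold=6.8424 ⇒ V=6.8424 continue | (k=2,j=2): S=193.0654, (K−S)⁺=0.0000, hold=1.1505 ⇒ V=1.1505 continue  boundary S*=-
step 1: (k=1,j=0): S=130.3037, (K−S)⁺=1.9663, hold=13.6966 ⇒ V=13.6966 continue | (k=1,j=1): S=169.3513, (K−S)⁺=0.0000, hold=3.8588 ⇒ V=3.8588 continue  boundary S*=-
step 0: (k=0,j=0): S=148.5500, (K−S)⁺=0.0000, hold=8.5162 ⇒ V=8.5162 continue  boundary S*=-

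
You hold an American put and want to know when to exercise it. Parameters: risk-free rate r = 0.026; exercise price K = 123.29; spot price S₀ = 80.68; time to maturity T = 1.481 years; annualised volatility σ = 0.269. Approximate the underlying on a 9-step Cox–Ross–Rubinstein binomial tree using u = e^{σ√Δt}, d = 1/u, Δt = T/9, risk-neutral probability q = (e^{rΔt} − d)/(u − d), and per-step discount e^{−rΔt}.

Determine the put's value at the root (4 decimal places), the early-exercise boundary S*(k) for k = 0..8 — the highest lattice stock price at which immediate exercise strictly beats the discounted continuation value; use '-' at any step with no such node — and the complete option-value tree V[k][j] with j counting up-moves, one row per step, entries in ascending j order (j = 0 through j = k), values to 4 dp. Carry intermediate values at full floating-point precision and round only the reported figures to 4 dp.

price = 42.6100
boundary = 80.6800 72.3395 80.6800 72.3395 80.6800 89.9822 80.6800 89.9822 100.3569
tree:
42.6100
50.9505 34.1839
58.4289 42.6100 25.7938
65.1341 50.9505 33.7220 17.8441
71.1461 58.4289 42.6100 24.8516 10.7743
76.5367 65.1341 50.9505 33.3078 16.3491 5.1202
81.3699 71.1461 58.4289 42.6100 23.8999 8.7062 1.4675
85.7036 76.5367 65.1341 50.9505 33.3078 14.4079 2.9031 0.0000
89.5892 81.3699 71.1461 58.4289 42.6100 22.9331 5.7434 0.0000 0.0000
93.0731 85.7036 76.5367 65.1341 50.9505 33.3078 11.3622 0.0000 0.0000 0.0000

Δt=0.16456, u=1.11530, d=0.89662, q=0.49235, disc=e^(-rΔt)=0.99573
k=9 terminal: V=max(K-S,0) → 93.0731 85.7036 76.5367 65.1341 50.9505 33.3078 11.3622 0.0000 0.0000 0.0000
k=8: j=0 S=33.7008 intr=89.5892 cont=89.0628 V=89.5892[EX]; j=1 S=41.9201 intr=81.3699 cont=80.8436 V=81.3699[EX]; j=2 S=52.1439 intr=71.1461 cont=70.6198 V=71.1461[EX]; j=3 S=64.8611 intr=58.4289 cont=57.9025 V=58.4289[EX]; j=4 S=80.6800 intr=42.6100 cont=42.0836 V=42.6100[EX]; j=5 S=100.3569 intr=22.9331 cont=22.4067 V=22.9331[EX]; j=6 S=124.8328 intr=0.0000 cont=5.7434 V=5.7434[hold]; j=7 S=155.2780 intr=0.0000 cont=0.0000 V=0.0000[hold]; j=8 S=193.1485 intr=0.0000 cont=0.0000 V=0.0000[hold]  S*(8)=100.3569
k=7: j=0 S=37.5864 intr=85.7036 cont=85.1772 V=85.7036[EX]; j=1 S=46.7533 intr=76.5367 cont=76.0103 V=76.5367[EX]; j=2 S=58.1559 intr=65.1341 cont=64.6077 V=65.1341[EX]; j=3 S=72.3395 intr=50.9505 cont=50.4242 V=50.9505[EX]; j=4 S=89.9822 intr=33.3078 cont=32.7814 V=33.3078[EX]; j=5 S=111.9278 intr=11.3622 cont=14.4079 V=14.4079[hold]; j=6 S=139.2256 intr=0.0000 cont=2.9031 V=2.9031[hold]; j=7 S=173.1811 intr=0.0000 cont=0.0000 V=0.0000[hold]  S*(7)=89.9822
k=6: j=0 S=41.9201 intr=81.3699 cont=80.8436 V=81.3699[EX]; j=1 S=52.1439 intr=71.1461 cont=70.6198 V=71.1461[EX]; j=2 S=64.8611 intr=58.4289 cont=57.9025 V=58.4289[EX]; j=3 S=80.6800 intr=42.6100 cont=42.0836 V=42.6100[EX]; j=4 S=100.3569 intr=22.9331 cont=23.8999 V=23.8999[hold]; j=5 S=124.8328 intr=0.0000 cont=8.7062 V=8.7062[hold]; j=6 S=155.2780 intr=0.0000 cont=1.4675 V=1.4675[hold]  S*(6)=80.6800
k=5: j=0 S=46.7533 intr=76.5367 cont=76.0103 V=76.5367[EX]; j=1 S=58.1559 intr=65.1341 cont=64.6077 V=65.1341[EX]; j=2 S=72.3395 intr=50.9505 cont=50.4242 V=50.9505[EX]; j=3 S=89.9822 intr=33.3078 cont=33.2554 V=33.3078[EX]; j=4 S=111.9278 intr=11.3622 cont=16.3491 V=16.3491[hold]; j=5 S=139.2256 intr=0.0000 cont=5.1202 V=5.1202[hold]  S*(5)=89.9822
k=4: j=0 S=52.1439 intr=71.1461 cont=70.6198 V=71.1461[EX]; j=1 S=64.8611 intr=58.4289 cont=57.9025 V=58.4289[EX]; j=2 S=80.6800 intr=42.6100 cont=42.0836 V=42.6100[EX]; j=3 S=100.3569 intr=22.9331 cont=24.8516 V=24.8516[hold]; j=4 S=124.8328 intr=0.0000 cont=10.7743 V=10.7743[hold]  S*(4)=80.6800
k=3: j=0 S=58.1559 intr=65.1341 cont=64.6077 V=65.1341[EX]; j=1 S=72.3395 intr=50.9505 cont=50.4242 V=50.9505[EX]; j=2 S=89.9822 intr=33.3078 cont=33.7220 V=33.7220[hold]; j=3 S=111.9278 intr=11.3622 cont=17.8441 V=17.8441[hold]  S*(3)=72.3395
k=2: j=0 S=64.8611 intr=58.4289 cont=57.9025 V=58.4289[EX]; j=1 S=80.6800 intr=42.6100 cont=42.2867 V=42.6100[EX]; j=2 S=100.3569 intr=22.9331 cont=25.7938 V=25.7938[hold]  S*(2)=80.6800
k=1: j=0 S=72.3395 intr=50.9505 cont=50.4242 V=50.9505[EX]; j=1 S=89.9822 intr=33.3078 cont=34.1839 V=34.1839[hold]  S*(1)=72.3395
k=0: j=0 S=80.6800 intr=42.6100 cont=42.5132 V=42.6100[EX]  S*(0)=80.6800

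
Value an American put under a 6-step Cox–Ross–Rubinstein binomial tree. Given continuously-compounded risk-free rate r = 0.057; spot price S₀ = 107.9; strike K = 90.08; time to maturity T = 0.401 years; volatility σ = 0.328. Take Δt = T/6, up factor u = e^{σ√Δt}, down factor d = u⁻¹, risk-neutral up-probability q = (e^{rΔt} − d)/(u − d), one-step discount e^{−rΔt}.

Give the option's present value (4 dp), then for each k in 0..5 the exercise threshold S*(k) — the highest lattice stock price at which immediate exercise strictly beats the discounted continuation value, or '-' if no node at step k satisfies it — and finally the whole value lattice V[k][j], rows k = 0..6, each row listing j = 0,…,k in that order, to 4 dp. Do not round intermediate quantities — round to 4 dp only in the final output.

params: Δt=0.06683 u=1.08849 d=0.91870 q=0.50129 e^(-rΔt)=0.99620
t_6 payoffs: 25.2068 13.2170 0.0000 0.0000 0.0000 0.0000 0.0000
t_5: node(5,0) S=70.6141 payoff=19.4659 vs cont=19.1234 → 19.4659 [stop]  node(5,1) S=83.6649 payoff=6.4151 vs cont=6.5663 → 6.5663 [wait]  node(5,2) S=99.1278 payoff=0.0000 vs cont=0.0000 → 0.0000 [wait]  node(5,3) S=117.4485 payoff=0.0000 vs cont=0.0000 → 0.0000 [wait]  node(5,4) S=139.1552 payoff=0.0000 vs cont=0.0000 → 0.0000 [wait]  node(5,5) S=164.8737 payoff=0.0000 vs cont=0.0000 → 0.0000 [wait]  ⇒ S*(5)=70.6141
t_4: node(4,0) S=76.8630 payoff=13.2170 vs cont=12.9500 → 13.2170 [stop]  node(4,1) S=91.0688 payoff=0.0000 vs cont=3.2622 → 3.2622 [wait]  node(4,2) S=107.9000 payoff=0.0000 vs cont=0.0000 → 0.0000 [wait]  node(4,3) S=127.8420 payoff=0.0000 vs cont=0.0000 → 0.0000 [wait]  node(4,4) S=151.4696 payoff=0.0000 vs cont=0.0000 → 0.0000 [wait]  ⇒ S*(4)=76.8630
t_3: node(3,0) S=83.6649 payoff=6.4151 vs cont=8.1955 → 8.1955 [wait]  node(3,1) S=99.1278 payoff=0.0000 vs cont=1.6207 → 1.6207 [wait]  node(3,2) S=117.4485 payoff=0.0000 vs cont=0.0000 → 0.0000 [wait]  node(3,3) S=139.1552 payoff=0.0000 vs cont=0.0000 → 0.0000 [wait]  ⇒ S*(3)=-
t_2: node(2,0) S=91.0688 payoff=0.0000 vs cont=4.8810 → 4.8810 [wait]  node(2,1) S=107.9000 payoff=0.0000 vs cont=0.8052 → 0.8052 [wait]  node(2,2) S=127.8420 payoff=0.0000 vs cont=0.0000 → 0.0000 [wait]  ⇒ S*(2)=-
t_1: node(1,0) S=99.1278 payoff=0.0000 vs cont=2.8270 → 2.8270 [wait]  node(1,1) S=117.4485 payoff=0.0000 vs cont=0.4000 → 0.4000 [wait]  ⇒ S*(1)=-
t_0: node(0,0) S=107.9000 payoff=0.0000 vs cont=1.6043 → 1.6043 [wait]  ⇒ S*(0)=-

price = 1.6043
boundary = - - - - 76.8630 70.6141
tree:
1.6043
2.8270 0.4000
4.8810 0.8052 0.0000
8.1955 1.6207 0.0000 0.0000
13.2170 3.2622 0.0000 0.0000 0.0000
19.4659 6.5663 0.0000 0.0000 0.0000 0.0000
25.2068 13.2170 0.0000 0.0000 0.0000 0.0000 0.0000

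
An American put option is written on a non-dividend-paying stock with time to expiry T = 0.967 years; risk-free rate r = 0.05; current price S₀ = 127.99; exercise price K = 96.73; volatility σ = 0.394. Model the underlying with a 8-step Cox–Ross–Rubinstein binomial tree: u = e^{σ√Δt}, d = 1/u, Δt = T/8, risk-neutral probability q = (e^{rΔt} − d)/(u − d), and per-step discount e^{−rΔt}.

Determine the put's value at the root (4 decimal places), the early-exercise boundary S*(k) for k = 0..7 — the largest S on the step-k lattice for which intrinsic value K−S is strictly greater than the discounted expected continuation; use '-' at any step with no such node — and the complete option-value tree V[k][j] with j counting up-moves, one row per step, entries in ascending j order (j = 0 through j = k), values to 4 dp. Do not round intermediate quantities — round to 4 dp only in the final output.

Δt=0.12087  u=1.14681  d=0.87199  q=0.48787  discount=0.99397
step 8 (expiry): payoffs max(K−S,0) = 53.9490 40.4658 22.7331 0.0000 0.0000 0.0000 0.0000 0.0000 0.0000
step 7: (k=7,j=0): S=49.0616, (K−S)⁺=47.6684, hold=47.0856 ⇒ V=47.6684 exercise | (k=7,j=1): S=64.5242, (K−S)⁺=32.2058, hold=31.6229 ⇒ V=32.2058 exercise | (k=7,j=2): S=84.8602, (K−S)⁺=11.8698, hold=11.5723 ⇒ V=11.8698 exercise | (k=7,j=3): S=111.6054, (K−S)⁺=0.0000, hold=0.0000 ⇒ V=0.0000 continue | (k=7,j=4): S=146.7799, (K−S)⁺=0.0000, hold=0.0000 ⇒ V=0.0000 continue | (k=7,j=5): S=193.0403, (K−S)⁺=0.0000, hold=0.0000 ⇒ V=0.0000 continue | (k=7,j=6): S=253.8805, (K−S)⁺=0.0000, hold=0.0000 ⇒ V=0.0000 continue | (k=7,j=7): S=333.8956, (K−S)⁺=0.0000, hold=0.0000 ⇒ V=0.0000 continue  boundary S*=84.8602
step 6: (k=6,j=0): S=56.2642, (K−S)⁺=40.4658, hold=39.8830 ⇒ V=40.4658 exercise | (k=6,j=1): S=73.9969, (K−S)⁺=22.7331, hold=22.1503 ⇒ V=22.7331 exercise | (k=6,j=2): S=97.3183, (K−S)⁺=0.0000, hold=6.0423 ⇒ V=6.0423 continue | (k=6,j=3): S=127.9900, (K−S)⁺=0.0000, hold=0.0000 ⇒ V=0.0000 continue | (k=6,j=4): S=168.3284, (K−S)⁺=0.0000, hold=0.0000 ⇒ V=0.0000 continue | (k=6,j=5): S=221.3801, (K−S)⁺=0.0000, hold=0.0000 ⇒ V=0.0000 continue | (k=6,j=6): S=291.1521, (K−S)⁺=0.0000, hold=0.0000 ⇒ V=0.0000 continue  boundary S*=73.9969
step 5: (k=5,j=0): S=64.5242, (K−S)⁺=32.2058, hold=31.6229 ⇒ V=32.2058 exercise | (k=5,j=1): S=84.8602, (K−S)⁺=11.8698, hold=14.5023 ⇒ V=14.5023 continue | (k=5,j=2): S=111.6054, (K−S)⁺=0.0000, hold=3.0758 ⇒ V=3.0758 continue | (k=5,j=3): S=146.7799, (K−S)⁺=0.0000, hold=0.0000 ⇒ V=0.0000 continue | (k=5,j=4): S=193.0403, (K−S)⁺=0.0000, hold=0.0000 ⇒ V=0.0000 continue | (k=5,j=5): S=253.8805, (K−S)⁺=0.0000, hold=0.0000 ⇒ V=0.0000 continue  boundary S*=64.5242
step 4: (k=4,j=0): S=73.9969, (K−S)⁺=22.7331, hold=23.4269 ⇒ V=23.4269 continue | (k=4,j=1): S=97.3183, (K−S)⁺=0.0000, hold=8.8739 ⇒ V=8.8739 continue | (k=4,j=2): S=127.9900, (K−S)⁺=0.0000, hold=1.5657 ⇒ V=1.5657 continue | (k=4,j=3): S=168.3284, (K−S)⁺=0.0000, hold=0.0000 ⇒ V=0.0000 continue | (k=4,j=4): S=221.3801, (K−S)⁺=0.0000, hold=0.0000 ⇒ V=0.0000 continue  boundary S*=-
step 3: (k=3,j=0): S=84.8602, (K−S)⁺=11.8698, hold=16.2286 ⇒ V=16.2286 continue | (k=3,j=1): S=111.6054, (K−S)⁺=0.0000, hold=5.2765 ⇒ V=5.2765 continue | (k=3,j=2): S=146.7799, (K−S)⁺=0.0000, hold=0.7970 ⇒ V=0.7970 continue | (k=3,j=3): S=193.0403, (K−S)⁺=0.0000, hold=0.0000 ⇒ V=0.0000 continue  boundary S*=-
step 2: (k=2,j=0): S=97.3183, (K−S)⁺=0.0000, hold=10.8199 ⇒ V=10.8199 continue | (k=2,j=1): S=127.9900, (K−S)⁺=0.0000, hold=3.0725 ⇒ V=3.0725 continue | (k=2,j=2): S=168.3284, (K−S)⁺=0.0000, hold=0.4057 ⇒ V=0.4057 continue  boundary S*=-
step 1: (k=1,j=0): S=111.6054, (K−S)⁺=0.0000, hold=6.9978 ⇒ V=6.9978 continue | (k=1,j=1): S=146.7799, (K−S)⁺=0.0000, hold=1.7608 ⇒ V=1.7608 continue  boundary S*=-
step 0: (k=0,j=0): S=127.9900, (K−S)⁺=0.0000, hold=4.4161 ⇒ V=4.4161 continue  boundary S*=-

price = 4.4161
boundary = - - - - - 64.5242 73.9969 84.8602
tree:
4.4161
6.9978 1.7608
10.8199 3.0725 0.4057
16.2286 5.2765 0.7970 0.0000
23.4269 8.8739 1.5657 0.0000 0.0000
32.2058 14.5023 3.0758 0.0000 0.0000 0.0000
40.4658 22.7331 6.0423 0.0000 0.0000 0.0000 0.0000
47.6684 32.2058 11.8698 0.0000 0.0000 0.0000 0.0000 0.0000
53.9490 40.4658 22.7331 0.0000 0.0000 0.0000 0.0000 0.0000 0.0000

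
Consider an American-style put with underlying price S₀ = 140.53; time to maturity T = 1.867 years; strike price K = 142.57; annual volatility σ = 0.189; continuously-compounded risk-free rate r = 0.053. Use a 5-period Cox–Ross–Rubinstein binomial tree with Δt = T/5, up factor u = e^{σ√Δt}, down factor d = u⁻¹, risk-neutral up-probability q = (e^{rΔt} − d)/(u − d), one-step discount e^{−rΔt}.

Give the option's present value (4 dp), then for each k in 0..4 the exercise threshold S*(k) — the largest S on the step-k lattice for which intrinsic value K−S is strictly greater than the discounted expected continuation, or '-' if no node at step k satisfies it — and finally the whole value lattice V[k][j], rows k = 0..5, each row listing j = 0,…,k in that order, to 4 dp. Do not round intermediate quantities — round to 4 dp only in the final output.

price = 10.7262
boundary = - - 111.5462 99.3796 111.5462
tree:
10.7262
18.6035 4.8584
31.0238 9.4122 1.4181
43.1904 17.5773 3.2688 0.0000
54.0299 31.0238 7.5347 0.0000 0.0000
63.6871 43.1904 17.3678 0.0000 0.0000 0.0000

Δt=0.37340  u=1.12242  d=0.89093  q=0.55750  discount=0.98040
step 5 (expiry): payoffs max(K−S,0) = 63.6871 43.1904 17.3678 0.0000 0.0000 0.0000
step 4: (k=4,j=0): S=88.5401, (K−S)⁺=54.0299, hold=51.2361 ⇒ V=54.0299 exercise | (k=4,j=1): S=111.5462, (K−S)⁺=31.0238, hold=28.2301 ⇒ V=31.0238 exercise | (k=4,j=2): S=140.5300, (K−S)⁺=2.0400, hold=7.5347 ⇒ V=7.5347 continue | (k=4,j=3): S=177.0449, (K−S)⁺=0.0000, hold=0.0000 ⇒ V=0.0000 continue | (k=4,j=4): S=223.0477, (K−S)⁺=0.0000, hold=0.0000 ⇒ V=0.0000 continue  boundary S*=111.5462
step 3: (k=3,j=0): S=99.3796, (K−S)⁺=43.1904, hold=40.3966 ⇒ V=43.1904 exercise | (k=3,j=1): S=125.2022, (K−S)⁺=17.3678, hold=17.5773 ⇒ V=17.5773 continue | (k=3,j=2): S=157.7343, (K−S)⁺=0.0000, hold=3.2688 ⇒ V=3.2688 continue | (k=3,j=3): S=198.7196, (K−S)⁺=0.0000, hold=0.0000 ⇒ V=0.0000 continue  boundary S*=99.3796
step 2: (k=2,j=0): S=111.5462, (K−S)⁺=31.0238, hold=28.3446 ⇒ V=31.0238 exercise | (k=2,j=1): S=140.5300, (K−S)⁺=2.0400, hold=9.4122 ⇒ V=9.4122 continue | (k=2,j=2): S=177.0449, (K−S)⁺=0.0000, hold=1.4181 ⇒ V=1.4181 continue  boundary S*=111.5462
step 1: (k=1,j=0): S=125.2022, (K−S)⁺=17.3678, hold=18.6035 ⇒ V=18.6035 continue | (k=1,j=1): S=157.7343, (K−S)⁺=0.0000, hold=4.8584 ⇒ V=4.8584 continue  boundary S*=-
step 0: (k=0,j=0): S=140.5300, (K−S)⁺=2.0400, hold=10.7262 ⇒ V=10.7262 continue  boundary S*=-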